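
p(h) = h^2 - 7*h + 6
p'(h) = 2*h - 7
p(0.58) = 2.28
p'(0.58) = -5.84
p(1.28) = -1.32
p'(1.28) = -4.44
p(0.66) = 1.82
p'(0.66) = -5.68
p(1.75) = -3.19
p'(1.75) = -3.50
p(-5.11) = 67.88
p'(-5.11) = -17.22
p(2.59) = -5.42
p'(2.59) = -1.82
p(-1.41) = 17.86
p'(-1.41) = -9.82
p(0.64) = 1.93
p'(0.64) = -5.72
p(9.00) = 24.00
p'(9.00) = 11.00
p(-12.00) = 234.00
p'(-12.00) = -31.00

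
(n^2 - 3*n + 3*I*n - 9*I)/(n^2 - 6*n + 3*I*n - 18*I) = (n - 3)/(n - 6)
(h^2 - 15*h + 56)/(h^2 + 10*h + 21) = (h^2 - 15*h + 56)/(h^2 + 10*h + 21)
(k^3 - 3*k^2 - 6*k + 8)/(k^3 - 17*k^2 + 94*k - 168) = (k^2 + k - 2)/(k^2 - 13*k + 42)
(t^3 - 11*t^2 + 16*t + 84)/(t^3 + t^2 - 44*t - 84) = (t - 6)/(t + 6)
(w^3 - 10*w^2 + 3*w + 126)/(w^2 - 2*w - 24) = (w^2 - 4*w - 21)/(w + 4)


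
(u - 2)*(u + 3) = u^2 + u - 6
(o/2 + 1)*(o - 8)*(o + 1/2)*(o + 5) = o^4/2 - o^3/4 - 93*o^2/4 - 103*o/2 - 20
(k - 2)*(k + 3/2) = k^2 - k/2 - 3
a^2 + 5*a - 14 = (a - 2)*(a + 7)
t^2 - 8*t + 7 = (t - 7)*(t - 1)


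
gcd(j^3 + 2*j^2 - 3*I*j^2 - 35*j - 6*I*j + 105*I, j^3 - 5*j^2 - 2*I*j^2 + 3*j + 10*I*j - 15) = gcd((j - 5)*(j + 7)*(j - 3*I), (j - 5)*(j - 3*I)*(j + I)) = j^2 + j*(-5 - 3*I) + 15*I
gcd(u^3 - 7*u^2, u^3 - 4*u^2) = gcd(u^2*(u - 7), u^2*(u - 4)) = u^2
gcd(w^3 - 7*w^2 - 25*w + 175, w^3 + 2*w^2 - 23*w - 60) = w - 5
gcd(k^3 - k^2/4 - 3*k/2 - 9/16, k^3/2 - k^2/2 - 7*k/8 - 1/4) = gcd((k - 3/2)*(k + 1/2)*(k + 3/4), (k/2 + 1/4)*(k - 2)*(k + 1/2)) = k + 1/2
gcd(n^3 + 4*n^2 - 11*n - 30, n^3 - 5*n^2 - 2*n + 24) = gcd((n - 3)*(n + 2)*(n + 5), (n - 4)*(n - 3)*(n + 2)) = n^2 - n - 6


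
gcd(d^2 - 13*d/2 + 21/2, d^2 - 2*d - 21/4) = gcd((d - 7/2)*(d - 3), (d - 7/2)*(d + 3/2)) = d - 7/2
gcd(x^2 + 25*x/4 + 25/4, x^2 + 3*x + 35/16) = x + 5/4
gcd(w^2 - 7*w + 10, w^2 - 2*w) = w - 2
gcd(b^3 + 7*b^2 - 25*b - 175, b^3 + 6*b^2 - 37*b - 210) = b^2 + 12*b + 35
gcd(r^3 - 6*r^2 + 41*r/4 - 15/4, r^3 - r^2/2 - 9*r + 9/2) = r^2 - 7*r/2 + 3/2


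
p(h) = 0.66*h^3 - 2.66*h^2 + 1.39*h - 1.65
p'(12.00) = 222.67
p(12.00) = 772.47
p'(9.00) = 113.89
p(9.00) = 276.54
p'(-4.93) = 75.74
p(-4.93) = -152.24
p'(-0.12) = 2.06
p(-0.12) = -1.86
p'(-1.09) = 9.54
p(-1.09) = -7.18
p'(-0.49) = 4.47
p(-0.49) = -3.05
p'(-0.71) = 6.17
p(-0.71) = -4.21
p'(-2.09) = 21.16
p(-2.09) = -22.20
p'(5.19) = 27.11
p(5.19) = 26.18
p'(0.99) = -1.94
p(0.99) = -2.24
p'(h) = 1.98*h^2 - 5.32*h + 1.39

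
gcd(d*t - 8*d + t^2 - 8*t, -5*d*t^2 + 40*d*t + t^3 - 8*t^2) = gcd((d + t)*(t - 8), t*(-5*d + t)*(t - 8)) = t - 8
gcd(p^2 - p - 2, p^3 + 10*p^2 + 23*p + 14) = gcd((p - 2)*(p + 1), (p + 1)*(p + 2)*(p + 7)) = p + 1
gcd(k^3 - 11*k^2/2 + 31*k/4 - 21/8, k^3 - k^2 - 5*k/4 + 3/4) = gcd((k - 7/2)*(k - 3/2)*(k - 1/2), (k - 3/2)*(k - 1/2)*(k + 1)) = k^2 - 2*k + 3/4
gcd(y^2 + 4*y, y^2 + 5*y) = y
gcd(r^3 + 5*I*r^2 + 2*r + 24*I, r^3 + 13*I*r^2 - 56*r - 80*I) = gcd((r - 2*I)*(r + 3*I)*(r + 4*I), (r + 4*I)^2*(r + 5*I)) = r + 4*I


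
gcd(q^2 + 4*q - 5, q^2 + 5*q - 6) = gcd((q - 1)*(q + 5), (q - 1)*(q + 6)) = q - 1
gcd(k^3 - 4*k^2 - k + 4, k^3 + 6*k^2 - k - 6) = k^2 - 1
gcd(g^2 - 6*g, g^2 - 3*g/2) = g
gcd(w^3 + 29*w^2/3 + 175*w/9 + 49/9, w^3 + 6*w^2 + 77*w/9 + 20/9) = w + 1/3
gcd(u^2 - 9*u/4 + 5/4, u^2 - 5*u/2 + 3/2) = u - 1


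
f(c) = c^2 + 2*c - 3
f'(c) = 2*c + 2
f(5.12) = 33.45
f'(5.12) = 12.24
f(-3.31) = 1.34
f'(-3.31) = -4.62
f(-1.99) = -3.02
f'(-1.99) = -1.98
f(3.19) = 13.56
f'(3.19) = 8.38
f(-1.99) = -3.02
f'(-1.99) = -1.98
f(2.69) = 9.62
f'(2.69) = 7.38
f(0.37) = -2.12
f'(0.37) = 2.74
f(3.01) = 12.08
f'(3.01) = 8.02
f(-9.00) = 60.00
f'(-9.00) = -16.00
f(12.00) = 165.00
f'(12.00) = 26.00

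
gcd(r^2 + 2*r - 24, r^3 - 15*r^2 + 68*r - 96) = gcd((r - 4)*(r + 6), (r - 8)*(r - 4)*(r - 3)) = r - 4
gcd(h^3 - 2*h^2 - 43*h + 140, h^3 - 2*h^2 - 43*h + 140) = h^3 - 2*h^2 - 43*h + 140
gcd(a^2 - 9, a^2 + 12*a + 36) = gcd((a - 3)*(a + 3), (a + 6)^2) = 1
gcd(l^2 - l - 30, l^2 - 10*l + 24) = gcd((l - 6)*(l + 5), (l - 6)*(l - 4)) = l - 6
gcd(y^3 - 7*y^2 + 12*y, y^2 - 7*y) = y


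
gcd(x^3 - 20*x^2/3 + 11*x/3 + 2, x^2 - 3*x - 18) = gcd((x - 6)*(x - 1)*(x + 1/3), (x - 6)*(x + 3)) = x - 6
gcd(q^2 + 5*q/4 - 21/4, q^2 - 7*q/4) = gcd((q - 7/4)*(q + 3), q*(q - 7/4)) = q - 7/4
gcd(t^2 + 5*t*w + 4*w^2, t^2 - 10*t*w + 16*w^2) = 1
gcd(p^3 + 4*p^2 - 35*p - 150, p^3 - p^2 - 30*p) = p^2 - p - 30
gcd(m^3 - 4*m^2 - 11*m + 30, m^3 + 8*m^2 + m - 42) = m^2 + m - 6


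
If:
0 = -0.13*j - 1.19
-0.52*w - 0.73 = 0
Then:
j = -9.15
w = -1.40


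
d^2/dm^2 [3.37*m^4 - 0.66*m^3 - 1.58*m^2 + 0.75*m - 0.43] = 40.44*m^2 - 3.96*m - 3.16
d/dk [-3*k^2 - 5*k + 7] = -6*k - 5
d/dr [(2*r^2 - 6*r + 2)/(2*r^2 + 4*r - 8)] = 5*(r^2 - 2*r + 2)/(r^4 + 4*r^3 - 4*r^2 - 16*r + 16)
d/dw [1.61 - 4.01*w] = -4.01000000000000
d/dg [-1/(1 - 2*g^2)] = -4*g/(2*g^2 - 1)^2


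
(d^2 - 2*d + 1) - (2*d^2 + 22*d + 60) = -d^2 - 24*d - 59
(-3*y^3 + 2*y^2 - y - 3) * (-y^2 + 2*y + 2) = 3*y^5 - 8*y^4 - y^3 + 5*y^2 - 8*y - 6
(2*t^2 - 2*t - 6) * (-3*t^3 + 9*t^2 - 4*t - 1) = -6*t^5 + 24*t^4 - 8*t^3 - 48*t^2 + 26*t + 6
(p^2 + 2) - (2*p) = p^2 - 2*p + 2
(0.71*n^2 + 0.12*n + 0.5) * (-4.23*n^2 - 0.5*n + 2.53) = -3.0033*n^4 - 0.8626*n^3 - 0.3787*n^2 + 0.0536*n + 1.265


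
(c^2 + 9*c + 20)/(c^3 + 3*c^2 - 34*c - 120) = 1/(c - 6)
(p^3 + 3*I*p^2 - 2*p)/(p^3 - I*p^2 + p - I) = p*(p + 2*I)/(p^2 - 2*I*p - 1)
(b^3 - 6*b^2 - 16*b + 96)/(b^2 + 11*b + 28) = (b^2 - 10*b + 24)/(b + 7)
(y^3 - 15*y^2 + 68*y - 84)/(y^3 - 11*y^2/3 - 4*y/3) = 3*(-y^3 + 15*y^2 - 68*y + 84)/(y*(-3*y^2 + 11*y + 4))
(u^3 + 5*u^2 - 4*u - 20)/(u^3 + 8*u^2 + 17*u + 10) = (u - 2)/(u + 1)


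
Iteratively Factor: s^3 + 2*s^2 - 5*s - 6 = (s + 3)*(s^2 - s - 2) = (s - 2)*(s + 3)*(s + 1)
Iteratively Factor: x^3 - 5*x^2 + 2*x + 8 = (x - 4)*(x^2 - x - 2) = (x - 4)*(x + 1)*(x - 2)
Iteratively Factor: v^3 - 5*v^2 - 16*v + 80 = (v - 5)*(v^2 - 16) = (v - 5)*(v + 4)*(v - 4)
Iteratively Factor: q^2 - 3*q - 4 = (q - 4)*(q + 1)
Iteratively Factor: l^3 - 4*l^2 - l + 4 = (l - 4)*(l^2 - 1) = (l - 4)*(l - 1)*(l + 1)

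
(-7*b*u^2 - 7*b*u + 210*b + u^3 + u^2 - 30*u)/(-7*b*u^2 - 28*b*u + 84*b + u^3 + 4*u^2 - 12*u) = (u - 5)/(u - 2)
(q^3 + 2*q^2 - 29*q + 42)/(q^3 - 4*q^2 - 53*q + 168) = (q - 2)/(q - 8)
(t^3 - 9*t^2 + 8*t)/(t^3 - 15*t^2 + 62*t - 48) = t/(t - 6)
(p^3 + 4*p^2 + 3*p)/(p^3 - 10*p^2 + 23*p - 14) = p*(p^2 + 4*p + 3)/(p^3 - 10*p^2 + 23*p - 14)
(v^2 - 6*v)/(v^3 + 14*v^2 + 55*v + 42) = v*(v - 6)/(v^3 + 14*v^2 + 55*v + 42)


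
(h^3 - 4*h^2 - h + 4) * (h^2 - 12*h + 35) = h^5 - 16*h^4 + 82*h^3 - 124*h^2 - 83*h + 140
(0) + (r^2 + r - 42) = r^2 + r - 42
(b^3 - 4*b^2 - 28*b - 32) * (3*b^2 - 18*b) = 3*b^5 - 30*b^4 - 12*b^3 + 408*b^2 + 576*b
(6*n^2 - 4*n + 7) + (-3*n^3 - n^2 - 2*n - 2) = -3*n^3 + 5*n^2 - 6*n + 5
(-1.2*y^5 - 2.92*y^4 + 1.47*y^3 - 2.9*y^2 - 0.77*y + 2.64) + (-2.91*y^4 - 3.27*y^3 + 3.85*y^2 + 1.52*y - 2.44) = -1.2*y^5 - 5.83*y^4 - 1.8*y^3 + 0.95*y^2 + 0.75*y + 0.2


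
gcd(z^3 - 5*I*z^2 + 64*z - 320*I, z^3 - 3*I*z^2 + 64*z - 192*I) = z^2 + 64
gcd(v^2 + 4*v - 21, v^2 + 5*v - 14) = v + 7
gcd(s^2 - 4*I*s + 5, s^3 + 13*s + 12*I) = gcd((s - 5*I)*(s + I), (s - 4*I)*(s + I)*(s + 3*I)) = s + I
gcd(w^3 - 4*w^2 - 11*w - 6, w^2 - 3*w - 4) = w + 1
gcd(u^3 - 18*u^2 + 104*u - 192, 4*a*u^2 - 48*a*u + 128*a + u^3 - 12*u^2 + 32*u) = u^2 - 12*u + 32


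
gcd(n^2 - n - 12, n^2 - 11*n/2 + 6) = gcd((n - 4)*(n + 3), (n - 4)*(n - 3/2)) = n - 4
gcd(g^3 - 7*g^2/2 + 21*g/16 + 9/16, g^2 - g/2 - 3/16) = g^2 - g/2 - 3/16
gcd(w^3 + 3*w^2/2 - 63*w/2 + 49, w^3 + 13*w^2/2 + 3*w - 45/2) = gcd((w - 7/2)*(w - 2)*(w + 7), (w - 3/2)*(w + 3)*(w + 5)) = 1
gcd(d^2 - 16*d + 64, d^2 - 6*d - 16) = d - 8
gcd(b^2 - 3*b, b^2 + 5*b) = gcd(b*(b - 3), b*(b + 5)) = b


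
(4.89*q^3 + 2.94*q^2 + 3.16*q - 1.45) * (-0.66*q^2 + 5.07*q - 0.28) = -3.2274*q^5 + 22.8519*q^4 + 11.451*q^3 + 16.155*q^2 - 8.2363*q + 0.406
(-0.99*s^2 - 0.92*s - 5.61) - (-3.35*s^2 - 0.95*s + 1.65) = 2.36*s^2 + 0.0299999999999999*s - 7.26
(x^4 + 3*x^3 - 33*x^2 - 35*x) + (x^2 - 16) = x^4 + 3*x^3 - 32*x^2 - 35*x - 16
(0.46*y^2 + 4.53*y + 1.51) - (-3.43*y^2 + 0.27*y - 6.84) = 3.89*y^2 + 4.26*y + 8.35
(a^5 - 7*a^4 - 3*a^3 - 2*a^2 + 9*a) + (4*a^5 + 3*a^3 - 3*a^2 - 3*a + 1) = 5*a^5 - 7*a^4 - 5*a^2 + 6*a + 1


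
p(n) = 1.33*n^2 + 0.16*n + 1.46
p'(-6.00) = -15.80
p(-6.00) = 48.38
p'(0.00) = 0.16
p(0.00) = 1.46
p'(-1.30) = -3.30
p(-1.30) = 3.50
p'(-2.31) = -5.98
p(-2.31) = 8.19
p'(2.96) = 8.03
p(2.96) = 13.59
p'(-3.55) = -9.28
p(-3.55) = 17.65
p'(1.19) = 3.33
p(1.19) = 3.53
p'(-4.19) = -10.99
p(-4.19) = 24.14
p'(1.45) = 4.02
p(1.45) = 4.49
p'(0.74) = 2.13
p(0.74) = 2.31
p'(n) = 2.66*n + 0.16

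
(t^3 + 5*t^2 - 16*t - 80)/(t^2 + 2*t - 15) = (t^2 - 16)/(t - 3)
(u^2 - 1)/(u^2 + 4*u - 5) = (u + 1)/(u + 5)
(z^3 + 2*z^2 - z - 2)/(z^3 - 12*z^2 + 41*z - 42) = (z^3 + 2*z^2 - z - 2)/(z^3 - 12*z^2 + 41*z - 42)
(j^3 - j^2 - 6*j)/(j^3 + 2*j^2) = (j - 3)/j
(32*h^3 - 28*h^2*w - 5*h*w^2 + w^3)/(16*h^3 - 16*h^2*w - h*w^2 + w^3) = (-8*h + w)/(-4*h + w)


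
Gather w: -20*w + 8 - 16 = -20*w - 8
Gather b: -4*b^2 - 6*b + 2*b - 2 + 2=-4*b^2 - 4*b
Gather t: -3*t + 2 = 2 - 3*t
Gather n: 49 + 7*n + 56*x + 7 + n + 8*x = 8*n + 64*x + 56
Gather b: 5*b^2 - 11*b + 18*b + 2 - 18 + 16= 5*b^2 + 7*b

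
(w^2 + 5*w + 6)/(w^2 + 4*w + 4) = (w + 3)/(w + 2)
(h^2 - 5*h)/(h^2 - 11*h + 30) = h/(h - 6)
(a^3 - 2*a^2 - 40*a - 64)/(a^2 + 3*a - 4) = (a^2 - 6*a - 16)/(a - 1)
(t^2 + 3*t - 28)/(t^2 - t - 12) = (t + 7)/(t + 3)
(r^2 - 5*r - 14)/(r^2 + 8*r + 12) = (r - 7)/(r + 6)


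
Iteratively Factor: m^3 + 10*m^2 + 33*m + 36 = (m + 3)*(m^2 + 7*m + 12) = (m + 3)*(m + 4)*(m + 3)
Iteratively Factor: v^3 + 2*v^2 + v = (v + 1)*(v^2 + v) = (v + 1)^2*(v)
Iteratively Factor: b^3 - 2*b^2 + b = (b - 1)*(b^2 - b) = (b - 1)^2*(b)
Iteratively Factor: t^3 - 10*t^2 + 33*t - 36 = (t - 3)*(t^2 - 7*t + 12) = (t - 4)*(t - 3)*(t - 3)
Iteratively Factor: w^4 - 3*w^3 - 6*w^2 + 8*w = (w - 4)*(w^3 + w^2 - 2*w) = w*(w - 4)*(w^2 + w - 2) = w*(w - 4)*(w + 2)*(w - 1)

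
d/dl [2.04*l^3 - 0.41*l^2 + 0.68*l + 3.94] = 6.12*l^2 - 0.82*l + 0.68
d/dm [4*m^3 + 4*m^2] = 4*m*(3*m + 2)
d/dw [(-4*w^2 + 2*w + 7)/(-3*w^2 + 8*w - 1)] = 2*(-13*w^2 + 25*w - 29)/(9*w^4 - 48*w^3 + 70*w^2 - 16*w + 1)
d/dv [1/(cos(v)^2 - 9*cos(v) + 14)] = (2*cos(v) - 9)*sin(v)/(cos(v)^2 - 9*cos(v) + 14)^2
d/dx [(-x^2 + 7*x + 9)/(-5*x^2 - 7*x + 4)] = (42*x^2 + 82*x + 91)/(25*x^4 + 70*x^3 + 9*x^2 - 56*x + 16)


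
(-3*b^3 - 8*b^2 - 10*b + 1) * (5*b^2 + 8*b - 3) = -15*b^5 - 64*b^4 - 105*b^3 - 51*b^2 + 38*b - 3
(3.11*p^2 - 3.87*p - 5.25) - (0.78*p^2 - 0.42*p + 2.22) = 2.33*p^2 - 3.45*p - 7.47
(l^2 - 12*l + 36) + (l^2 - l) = 2*l^2 - 13*l + 36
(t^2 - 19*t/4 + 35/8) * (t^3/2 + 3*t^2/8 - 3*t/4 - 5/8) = t^5/2 - 2*t^4 - 11*t^3/32 + 293*t^2/64 - 5*t/16 - 175/64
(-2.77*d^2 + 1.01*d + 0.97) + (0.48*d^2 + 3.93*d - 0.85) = -2.29*d^2 + 4.94*d + 0.12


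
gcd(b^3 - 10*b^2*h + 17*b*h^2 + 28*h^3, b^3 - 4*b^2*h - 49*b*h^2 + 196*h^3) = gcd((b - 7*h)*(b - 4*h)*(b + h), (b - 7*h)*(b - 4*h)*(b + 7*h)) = b^2 - 11*b*h + 28*h^2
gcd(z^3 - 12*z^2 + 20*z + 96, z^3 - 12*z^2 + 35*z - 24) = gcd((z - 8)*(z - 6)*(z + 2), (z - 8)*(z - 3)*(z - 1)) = z - 8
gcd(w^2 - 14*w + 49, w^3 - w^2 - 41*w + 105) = 1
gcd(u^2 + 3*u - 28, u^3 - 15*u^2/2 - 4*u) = 1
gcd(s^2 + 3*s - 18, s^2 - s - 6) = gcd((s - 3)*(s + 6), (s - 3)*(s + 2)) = s - 3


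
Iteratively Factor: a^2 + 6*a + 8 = (a + 4)*(a + 2)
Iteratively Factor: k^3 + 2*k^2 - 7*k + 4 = (k + 4)*(k^2 - 2*k + 1) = (k - 1)*(k + 4)*(k - 1)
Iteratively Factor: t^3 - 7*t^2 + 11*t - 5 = (t - 5)*(t^2 - 2*t + 1) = (t - 5)*(t - 1)*(t - 1)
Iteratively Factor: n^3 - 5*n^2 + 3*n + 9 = (n - 3)*(n^2 - 2*n - 3) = (n - 3)*(n + 1)*(n - 3)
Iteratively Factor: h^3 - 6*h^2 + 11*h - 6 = (h - 2)*(h^2 - 4*h + 3) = (h - 3)*(h - 2)*(h - 1)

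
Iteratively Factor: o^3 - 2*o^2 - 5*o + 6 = (o - 3)*(o^2 + o - 2) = (o - 3)*(o - 1)*(o + 2)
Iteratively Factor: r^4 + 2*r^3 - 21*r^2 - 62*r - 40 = (r + 1)*(r^3 + r^2 - 22*r - 40) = (r + 1)*(r + 4)*(r^2 - 3*r - 10) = (r - 5)*(r + 1)*(r + 4)*(r + 2)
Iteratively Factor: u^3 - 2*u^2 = (u)*(u^2 - 2*u) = u*(u - 2)*(u)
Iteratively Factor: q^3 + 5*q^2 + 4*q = (q + 1)*(q^2 + 4*q) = q*(q + 1)*(q + 4)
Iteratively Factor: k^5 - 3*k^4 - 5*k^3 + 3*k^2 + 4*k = (k)*(k^4 - 3*k^3 - 5*k^2 + 3*k + 4) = k*(k + 1)*(k^3 - 4*k^2 - k + 4) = k*(k - 1)*(k + 1)*(k^2 - 3*k - 4) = k*(k - 4)*(k - 1)*(k + 1)*(k + 1)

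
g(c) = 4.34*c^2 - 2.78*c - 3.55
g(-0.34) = -2.10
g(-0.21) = -2.77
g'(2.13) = 15.71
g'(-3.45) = -32.73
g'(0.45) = 1.13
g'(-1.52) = -15.97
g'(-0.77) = -9.46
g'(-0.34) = -5.73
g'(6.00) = 49.30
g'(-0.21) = -4.60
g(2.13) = 10.22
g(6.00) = 136.01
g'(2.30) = 17.18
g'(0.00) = -2.78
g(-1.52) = 10.70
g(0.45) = -3.92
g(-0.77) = 1.16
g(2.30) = 13.01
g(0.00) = -3.55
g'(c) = 8.68*c - 2.78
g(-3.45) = 57.70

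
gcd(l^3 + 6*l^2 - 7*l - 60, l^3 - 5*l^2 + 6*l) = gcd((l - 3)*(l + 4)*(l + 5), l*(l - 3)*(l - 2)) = l - 3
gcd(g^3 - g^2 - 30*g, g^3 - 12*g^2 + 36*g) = g^2 - 6*g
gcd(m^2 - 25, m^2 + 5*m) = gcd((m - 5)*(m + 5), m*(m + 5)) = m + 5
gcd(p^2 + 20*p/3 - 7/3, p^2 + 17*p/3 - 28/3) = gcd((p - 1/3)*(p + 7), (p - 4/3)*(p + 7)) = p + 7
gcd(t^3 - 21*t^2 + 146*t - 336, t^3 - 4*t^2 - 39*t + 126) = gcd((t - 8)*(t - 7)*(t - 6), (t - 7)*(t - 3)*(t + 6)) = t - 7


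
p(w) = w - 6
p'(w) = 1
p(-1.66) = -7.66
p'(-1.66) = 1.00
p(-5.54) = -11.54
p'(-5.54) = 1.00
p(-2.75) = -8.75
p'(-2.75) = 1.00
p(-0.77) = -6.77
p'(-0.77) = 1.00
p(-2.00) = -8.00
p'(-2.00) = 1.00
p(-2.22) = -8.22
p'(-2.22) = 1.00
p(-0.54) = -6.54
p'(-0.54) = 1.00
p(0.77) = -5.23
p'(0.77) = 1.00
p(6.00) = 0.00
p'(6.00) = 1.00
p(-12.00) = -18.00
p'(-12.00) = 1.00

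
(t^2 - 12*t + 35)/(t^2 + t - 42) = (t^2 - 12*t + 35)/(t^2 + t - 42)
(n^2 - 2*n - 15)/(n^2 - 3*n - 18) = (n - 5)/(n - 6)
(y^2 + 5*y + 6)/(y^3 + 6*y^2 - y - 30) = (y + 2)/(y^2 + 3*y - 10)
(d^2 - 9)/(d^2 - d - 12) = (d - 3)/(d - 4)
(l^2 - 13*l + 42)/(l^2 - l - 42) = (l - 6)/(l + 6)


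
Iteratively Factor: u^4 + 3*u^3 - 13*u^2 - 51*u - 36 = (u + 3)*(u^3 - 13*u - 12) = (u - 4)*(u + 3)*(u^2 + 4*u + 3) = (u - 4)*(u + 1)*(u + 3)*(u + 3)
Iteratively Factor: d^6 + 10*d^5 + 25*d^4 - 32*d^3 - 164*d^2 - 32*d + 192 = (d + 4)*(d^5 + 6*d^4 + d^3 - 36*d^2 - 20*d + 48) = (d - 2)*(d + 4)*(d^4 + 8*d^3 + 17*d^2 - 2*d - 24) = (d - 2)*(d - 1)*(d + 4)*(d^3 + 9*d^2 + 26*d + 24) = (d - 2)*(d - 1)*(d + 3)*(d + 4)*(d^2 + 6*d + 8) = (d - 2)*(d - 1)*(d + 2)*(d + 3)*(d + 4)*(d + 4)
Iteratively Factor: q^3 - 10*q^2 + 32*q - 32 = (q - 2)*(q^2 - 8*q + 16) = (q - 4)*(q - 2)*(q - 4)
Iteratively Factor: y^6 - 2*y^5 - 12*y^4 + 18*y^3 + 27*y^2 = (y + 3)*(y^5 - 5*y^4 + 3*y^3 + 9*y^2) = (y - 3)*(y + 3)*(y^4 - 2*y^3 - 3*y^2) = y*(y - 3)*(y + 3)*(y^3 - 2*y^2 - 3*y) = y*(y - 3)*(y + 1)*(y + 3)*(y^2 - 3*y) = y^2*(y - 3)*(y + 1)*(y + 3)*(y - 3)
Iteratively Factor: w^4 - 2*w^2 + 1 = (w - 1)*(w^3 + w^2 - w - 1) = (w - 1)*(w + 1)*(w^2 - 1) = (w - 1)^2*(w + 1)*(w + 1)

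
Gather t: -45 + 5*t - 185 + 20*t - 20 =25*t - 250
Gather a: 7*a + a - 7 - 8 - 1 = 8*a - 16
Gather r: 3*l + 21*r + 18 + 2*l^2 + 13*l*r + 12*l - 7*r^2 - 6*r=2*l^2 + 15*l - 7*r^2 + r*(13*l + 15) + 18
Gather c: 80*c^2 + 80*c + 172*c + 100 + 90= 80*c^2 + 252*c + 190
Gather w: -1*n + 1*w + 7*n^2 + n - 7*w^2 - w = 7*n^2 - 7*w^2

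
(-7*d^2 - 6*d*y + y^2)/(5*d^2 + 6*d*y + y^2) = (-7*d + y)/(5*d + y)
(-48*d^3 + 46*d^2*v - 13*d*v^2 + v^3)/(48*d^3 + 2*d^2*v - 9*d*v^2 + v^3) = (-2*d + v)/(2*d + v)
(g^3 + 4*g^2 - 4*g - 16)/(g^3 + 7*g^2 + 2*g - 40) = (g + 2)/(g + 5)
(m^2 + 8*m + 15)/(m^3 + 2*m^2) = (m^2 + 8*m + 15)/(m^2*(m + 2))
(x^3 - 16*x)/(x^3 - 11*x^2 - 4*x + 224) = x*(x - 4)/(x^2 - 15*x + 56)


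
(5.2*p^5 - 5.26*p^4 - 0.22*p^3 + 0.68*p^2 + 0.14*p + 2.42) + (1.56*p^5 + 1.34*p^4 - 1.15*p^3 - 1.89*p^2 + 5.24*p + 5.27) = 6.76*p^5 - 3.92*p^4 - 1.37*p^3 - 1.21*p^2 + 5.38*p + 7.69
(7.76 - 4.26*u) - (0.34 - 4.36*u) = 0.100000000000001*u + 7.42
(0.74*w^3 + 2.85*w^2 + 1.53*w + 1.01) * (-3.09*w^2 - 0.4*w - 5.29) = -2.2866*w^5 - 9.1025*w^4 - 9.7823*w^3 - 18.8094*w^2 - 8.4977*w - 5.3429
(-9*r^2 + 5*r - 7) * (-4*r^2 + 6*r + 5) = 36*r^4 - 74*r^3 + 13*r^2 - 17*r - 35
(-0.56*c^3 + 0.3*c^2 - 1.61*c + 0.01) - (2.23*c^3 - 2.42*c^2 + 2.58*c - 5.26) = -2.79*c^3 + 2.72*c^2 - 4.19*c + 5.27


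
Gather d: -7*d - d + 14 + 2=16 - 8*d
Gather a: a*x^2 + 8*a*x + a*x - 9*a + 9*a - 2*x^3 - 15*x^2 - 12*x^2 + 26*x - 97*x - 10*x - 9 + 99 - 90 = a*(x^2 + 9*x) - 2*x^3 - 27*x^2 - 81*x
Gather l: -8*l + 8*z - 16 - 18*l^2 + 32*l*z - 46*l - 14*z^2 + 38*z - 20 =-18*l^2 + l*(32*z - 54) - 14*z^2 + 46*z - 36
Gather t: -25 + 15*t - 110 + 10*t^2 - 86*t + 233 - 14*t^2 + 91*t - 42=-4*t^2 + 20*t + 56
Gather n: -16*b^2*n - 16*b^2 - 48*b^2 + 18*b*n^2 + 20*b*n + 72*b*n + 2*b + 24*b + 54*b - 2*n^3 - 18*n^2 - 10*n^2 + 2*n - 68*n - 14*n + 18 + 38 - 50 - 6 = -64*b^2 + 80*b - 2*n^3 + n^2*(18*b - 28) + n*(-16*b^2 + 92*b - 80)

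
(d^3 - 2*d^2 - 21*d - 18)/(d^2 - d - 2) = (d^2 - 3*d - 18)/(d - 2)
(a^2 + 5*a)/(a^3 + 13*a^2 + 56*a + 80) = a/(a^2 + 8*a + 16)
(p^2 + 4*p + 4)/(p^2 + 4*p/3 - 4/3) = 3*(p + 2)/(3*p - 2)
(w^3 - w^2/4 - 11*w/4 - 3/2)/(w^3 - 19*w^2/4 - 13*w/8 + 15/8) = 2*(w^2 - w - 2)/(2*w^2 - 11*w + 5)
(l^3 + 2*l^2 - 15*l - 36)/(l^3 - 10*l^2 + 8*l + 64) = (l^2 + 6*l + 9)/(l^2 - 6*l - 16)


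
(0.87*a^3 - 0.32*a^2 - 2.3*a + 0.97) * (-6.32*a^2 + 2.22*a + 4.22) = -5.4984*a^5 + 3.9538*a^4 + 17.497*a^3 - 12.5868*a^2 - 7.5526*a + 4.0934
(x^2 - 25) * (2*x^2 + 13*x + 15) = 2*x^4 + 13*x^3 - 35*x^2 - 325*x - 375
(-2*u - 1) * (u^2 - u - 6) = -2*u^3 + u^2 + 13*u + 6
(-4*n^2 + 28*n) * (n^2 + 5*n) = -4*n^4 + 8*n^3 + 140*n^2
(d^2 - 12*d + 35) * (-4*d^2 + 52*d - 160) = -4*d^4 + 100*d^3 - 924*d^2 + 3740*d - 5600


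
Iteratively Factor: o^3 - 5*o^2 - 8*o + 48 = (o - 4)*(o^2 - o - 12) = (o - 4)^2*(o + 3)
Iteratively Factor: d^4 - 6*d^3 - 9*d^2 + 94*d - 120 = (d + 4)*(d^3 - 10*d^2 + 31*d - 30) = (d - 3)*(d + 4)*(d^2 - 7*d + 10) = (d - 5)*(d - 3)*(d + 4)*(d - 2)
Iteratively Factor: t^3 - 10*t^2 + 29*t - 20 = (t - 4)*(t^2 - 6*t + 5) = (t - 4)*(t - 1)*(t - 5)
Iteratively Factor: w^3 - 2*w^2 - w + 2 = (w + 1)*(w^2 - 3*w + 2) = (w - 2)*(w + 1)*(w - 1)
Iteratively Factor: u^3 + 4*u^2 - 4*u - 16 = (u + 4)*(u^2 - 4) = (u - 2)*(u + 4)*(u + 2)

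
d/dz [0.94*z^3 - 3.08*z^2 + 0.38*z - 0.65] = 2.82*z^2 - 6.16*z + 0.38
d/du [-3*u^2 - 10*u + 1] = -6*u - 10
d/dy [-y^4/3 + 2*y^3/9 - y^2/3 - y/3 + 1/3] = -4*y^3/3 + 2*y^2/3 - 2*y/3 - 1/3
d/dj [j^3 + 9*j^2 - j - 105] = 3*j^2 + 18*j - 1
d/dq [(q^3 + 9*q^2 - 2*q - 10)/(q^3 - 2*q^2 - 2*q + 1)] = 11*(-q^2 + 2*q - 2)/(q^4 - 6*q^3 + 11*q^2 - 6*q + 1)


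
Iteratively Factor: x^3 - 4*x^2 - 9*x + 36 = (x - 4)*(x^2 - 9) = (x - 4)*(x - 3)*(x + 3)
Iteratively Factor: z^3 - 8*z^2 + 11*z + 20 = (z - 4)*(z^2 - 4*z - 5) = (z - 4)*(z + 1)*(z - 5)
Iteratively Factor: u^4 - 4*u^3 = (u - 4)*(u^3) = u*(u - 4)*(u^2) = u^2*(u - 4)*(u)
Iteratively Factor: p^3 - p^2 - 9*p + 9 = (p + 3)*(p^2 - 4*p + 3) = (p - 3)*(p + 3)*(p - 1)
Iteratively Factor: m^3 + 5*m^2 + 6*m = (m + 2)*(m^2 + 3*m) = (m + 2)*(m + 3)*(m)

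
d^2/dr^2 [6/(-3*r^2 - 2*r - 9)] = 12*(9*r^2 + 6*r - 4*(3*r + 1)^2 + 27)/(3*r^2 + 2*r + 9)^3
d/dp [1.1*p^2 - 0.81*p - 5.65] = 2.2*p - 0.81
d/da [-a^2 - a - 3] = -2*a - 1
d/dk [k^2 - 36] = 2*k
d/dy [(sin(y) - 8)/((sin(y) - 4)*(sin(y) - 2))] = (16*sin(y) + cos(y)^2 - 41)*cos(y)/((sin(y) - 4)^2*(sin(y) - 2)^2)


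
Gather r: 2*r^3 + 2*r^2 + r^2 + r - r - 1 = 2*r^3 + 3*r^2 - 1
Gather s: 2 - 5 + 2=-1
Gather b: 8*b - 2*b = 6*b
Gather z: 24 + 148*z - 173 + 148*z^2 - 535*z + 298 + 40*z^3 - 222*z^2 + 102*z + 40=40*z^3 - 74*z^2 - 285*z + 189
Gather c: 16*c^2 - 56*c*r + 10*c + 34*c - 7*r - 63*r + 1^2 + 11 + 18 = 16*c^2 + c*(44 - 56*r) - 70*r + 30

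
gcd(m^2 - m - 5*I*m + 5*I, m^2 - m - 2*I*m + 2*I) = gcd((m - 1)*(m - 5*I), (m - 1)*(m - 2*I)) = m - 1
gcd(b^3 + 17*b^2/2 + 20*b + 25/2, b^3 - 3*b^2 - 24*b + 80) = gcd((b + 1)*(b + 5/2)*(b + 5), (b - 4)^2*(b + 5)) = b + 5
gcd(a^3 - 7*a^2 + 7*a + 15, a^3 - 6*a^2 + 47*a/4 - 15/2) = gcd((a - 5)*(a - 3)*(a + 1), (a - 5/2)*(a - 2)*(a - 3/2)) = 1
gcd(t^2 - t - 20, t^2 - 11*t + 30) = t - 5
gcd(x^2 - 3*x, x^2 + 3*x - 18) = x - 3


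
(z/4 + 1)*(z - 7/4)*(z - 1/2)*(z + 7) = z^4/4 + 35*z^3/16 + 33*z^2/32 - 427*z/32 + 49/8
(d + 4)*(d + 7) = d^2 + 11*d + 28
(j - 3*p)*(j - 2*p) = j^2 - 5*j*p + 6*p^2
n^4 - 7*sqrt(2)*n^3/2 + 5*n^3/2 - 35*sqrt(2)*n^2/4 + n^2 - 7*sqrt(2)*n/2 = n*(n + 1/2)*(n + 2)*(n - 7*sqrt(2)/2)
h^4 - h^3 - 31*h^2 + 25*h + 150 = (h - 5)*(h - 3)*(h + 2)*(h + 5)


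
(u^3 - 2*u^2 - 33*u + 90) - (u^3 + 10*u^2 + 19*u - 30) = -12*u^2 - 52*u + 120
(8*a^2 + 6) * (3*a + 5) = 24*a^3 + 40*a^2 + 18*a + 30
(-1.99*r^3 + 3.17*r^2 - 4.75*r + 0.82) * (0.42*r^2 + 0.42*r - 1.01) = -0.8358*r^5 + 0.4956*r^4 + 1.3463*r^3 - 4.8523*r^2 + 5.1419*r - 0.8282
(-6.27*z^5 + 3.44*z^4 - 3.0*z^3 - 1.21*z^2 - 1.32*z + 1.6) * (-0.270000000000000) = 1.6929*z^5 - 0.9288*z^4 + 0.81*z^3 + 0.3267*z^2 + 0.3564*z - 0.432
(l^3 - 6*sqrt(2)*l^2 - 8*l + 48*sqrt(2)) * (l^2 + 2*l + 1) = l^5 - 6*sqrt(2)*l^4 + 2*l^4 - 12*sqrt(2)*l^3 - 7*l^3 - 16*l^2 + 42*sqrt(2)*l^2 - 8*l + 96*sqrt(2)*l + 48*sqrt(2)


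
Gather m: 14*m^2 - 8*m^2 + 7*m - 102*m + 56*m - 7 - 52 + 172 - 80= 6*m^2 - 39*m + 33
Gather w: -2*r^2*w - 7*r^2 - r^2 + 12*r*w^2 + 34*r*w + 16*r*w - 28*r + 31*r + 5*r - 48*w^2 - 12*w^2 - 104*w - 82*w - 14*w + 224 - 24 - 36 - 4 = -8*r^2 + 8*r + w^2*(12*r - 60) + w*(-2*r^2 + 50*r - 200) + 160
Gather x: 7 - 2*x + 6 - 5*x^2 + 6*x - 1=-5*x^2 + 4*x + 12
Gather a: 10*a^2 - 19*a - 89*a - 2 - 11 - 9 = 10*a^2 - 108*a - 22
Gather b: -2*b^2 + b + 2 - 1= -2*b^2 + b + 1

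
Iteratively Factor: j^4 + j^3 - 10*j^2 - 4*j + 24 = (j + 2)*(j^3 - j^2 - 8*j + 12) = (j - 2)*(j + 2)*(j^2 + j - 6) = (j - 2)^2*(j + 2)*(j + 3)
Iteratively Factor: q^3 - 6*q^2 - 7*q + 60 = (q + 3)*(q^2 - 9*q + 20) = (q - 5)*(q + 3)*(q - 4)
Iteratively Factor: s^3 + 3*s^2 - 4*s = (s + 4)*(s^2 - s) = s*(s + 4)*(s - 1)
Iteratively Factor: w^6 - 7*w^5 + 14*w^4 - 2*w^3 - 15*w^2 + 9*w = (w + 1)*(w^5 - 8*w^4 + 22*w^3 - 24*w^2 + 9*w) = (w - 1)*(w + 1)*(w^4 - 7*w^3 + 15*w^2 - 9*w) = (w - 3)*(w - 1)*(w + 1)*(w^3 - 4*w^2 + 3*w) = w*(w - 3)*(w - 1)*(w + 1)*(w^2 - 4*w + 3) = w*(w - 3)*(w - 1)^2*(w + 1)*(w - 3)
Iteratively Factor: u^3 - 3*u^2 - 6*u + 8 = (u - 4)*(u^2 + u - 2) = (u - 4)*(u + 2)*(u - 1)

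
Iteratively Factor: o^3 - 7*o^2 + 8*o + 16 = (o + 1)*(o^2 - 8*o + 16) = (o - 4)*(o + 1)*(o - 4)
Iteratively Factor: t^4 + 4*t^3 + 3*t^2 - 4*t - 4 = (t + 1)*(t^3 + 3*t^2 - 4) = (t + 1)*(t + 2)*(t^2 + t - 2) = (t + 1)*(t + 2)^2*(t - 1)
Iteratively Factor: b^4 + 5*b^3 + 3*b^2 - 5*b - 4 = (b + 4)*(b^3 + b^2 - b - 1) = (b - 1)*(b + 4)*(b^2 + 2*b + 1) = (b - 1)*(b + 1)*(b + 4)*(b + 1)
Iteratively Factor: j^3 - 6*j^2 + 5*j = (j - 5)*(j^2 - j) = (j - 5)*(j - 1)*(j)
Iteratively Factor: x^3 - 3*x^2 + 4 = (x - 2)*(x^2 - x - 2) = (x - 2)^2*(x + 1)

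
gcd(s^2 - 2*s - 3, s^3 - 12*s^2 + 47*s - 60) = s - 3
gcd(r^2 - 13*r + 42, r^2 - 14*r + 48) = r - 6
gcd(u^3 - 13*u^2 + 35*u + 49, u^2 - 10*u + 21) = u - 7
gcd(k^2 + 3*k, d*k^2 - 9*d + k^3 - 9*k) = k + 3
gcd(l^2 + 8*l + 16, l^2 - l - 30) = 1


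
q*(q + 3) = q^2 + 3*q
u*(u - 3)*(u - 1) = u^3 - 4*u^2 + 3*u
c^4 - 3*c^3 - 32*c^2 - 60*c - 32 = (c - 8)*(c + 1)*(c + 2)^2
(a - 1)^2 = a^2 - 2*a + 1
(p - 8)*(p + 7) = p^2 - p - 56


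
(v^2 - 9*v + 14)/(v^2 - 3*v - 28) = (v - 2)/(v + 4)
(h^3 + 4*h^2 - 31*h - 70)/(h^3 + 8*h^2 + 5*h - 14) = (h - 5)/(h - 1)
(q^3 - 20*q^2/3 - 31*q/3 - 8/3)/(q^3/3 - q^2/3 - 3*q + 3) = (3*q^3 - 20*q^2 - 31*q - 8)/(q^3 - q^2 - 9*q + 9)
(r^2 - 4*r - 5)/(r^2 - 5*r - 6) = (r - 5)/(r - 6)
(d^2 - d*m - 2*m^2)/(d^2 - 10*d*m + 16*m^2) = (d + m)/(d - 8*m)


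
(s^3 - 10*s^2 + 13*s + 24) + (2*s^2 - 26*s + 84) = s^3 - 8*s^2 - 13*s + 108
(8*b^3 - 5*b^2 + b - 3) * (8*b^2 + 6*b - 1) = 64*b^5 + 8*b^4 - 30*b^3 - 13*b^2 - 19*b + 3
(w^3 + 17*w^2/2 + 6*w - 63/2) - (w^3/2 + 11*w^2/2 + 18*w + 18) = w^3/2 + 3*w^2 - 12*w - 99/2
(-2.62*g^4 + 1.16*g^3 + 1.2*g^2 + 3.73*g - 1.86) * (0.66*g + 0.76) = -1.7292*g^5 - 1.2256*g^4 + 1.6736*g^3 + 3.3738*g^2 + 1.6072*g - 1.4136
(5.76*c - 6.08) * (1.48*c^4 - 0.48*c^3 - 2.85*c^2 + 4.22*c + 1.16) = 8.5248*c^5 - 11.7632*c^4 - 13.4976*c^3 + 41.6352*c^2 - 18.976*c - 7.0528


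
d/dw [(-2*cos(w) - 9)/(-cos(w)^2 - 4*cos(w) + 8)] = 2*(cos(w)^2 + 9*cos(w) + 26)*sin(w)/(cos(w)^2 + 4*cos(w) - 8)^2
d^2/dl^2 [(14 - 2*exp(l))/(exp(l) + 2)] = 18*(exp(l) - 2)*exp(l)/(exp(3*l) + 6*exp(2*l) + 12*exp(l) + 8)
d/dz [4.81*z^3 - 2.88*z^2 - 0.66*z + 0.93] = 14.43*z^2 - 5.76*z - 0.66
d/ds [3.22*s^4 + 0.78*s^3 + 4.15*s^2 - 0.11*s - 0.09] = 12.88*s^3 + 2.34*s^2 + 8.3*s - 0.11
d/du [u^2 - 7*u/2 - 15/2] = 2*u - 7/2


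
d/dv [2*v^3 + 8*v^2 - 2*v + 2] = 6*v^2 + 16*v - 2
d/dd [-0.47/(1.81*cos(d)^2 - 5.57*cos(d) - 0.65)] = (2.6179 - 1.7014*cos(d))*sin(d)/(-1.81*cos(d)^2 + 5.57*cos(d) + 0.65)^2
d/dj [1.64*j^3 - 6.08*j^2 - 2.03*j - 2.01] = 4.92*j^2 - 12.16*j - 2.03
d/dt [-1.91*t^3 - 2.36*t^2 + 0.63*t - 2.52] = -5.73*t^2 - 4.72*t + 0.63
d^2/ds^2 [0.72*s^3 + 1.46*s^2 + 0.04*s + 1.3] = 4.32*s + 2.92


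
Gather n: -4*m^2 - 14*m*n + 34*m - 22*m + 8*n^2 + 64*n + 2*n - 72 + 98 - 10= -4*m^2 + 12*m + 8*n^2 + n*(66 - 14*m) + 16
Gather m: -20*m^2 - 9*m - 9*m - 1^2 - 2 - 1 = -20*m^2 - 18*m - 4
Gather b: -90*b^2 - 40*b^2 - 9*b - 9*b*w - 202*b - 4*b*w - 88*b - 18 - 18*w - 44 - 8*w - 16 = -130*b^2 + b*(-13*w - 299) - 26*w - 78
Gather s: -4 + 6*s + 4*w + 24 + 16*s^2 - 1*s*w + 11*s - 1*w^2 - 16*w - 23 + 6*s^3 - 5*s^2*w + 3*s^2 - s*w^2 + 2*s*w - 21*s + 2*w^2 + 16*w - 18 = 6*s^3 + s^2*(19 - 5*w) + s*(-w^2 + w - 4) + w^2 + 4*w - 21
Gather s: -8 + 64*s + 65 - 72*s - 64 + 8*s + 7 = 0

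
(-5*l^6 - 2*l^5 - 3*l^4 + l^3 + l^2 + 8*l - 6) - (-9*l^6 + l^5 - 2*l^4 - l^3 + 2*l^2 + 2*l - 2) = 4*l^6 - 3*l^5 - l^4 + 2*l^3 - l^2 + 6*l - 4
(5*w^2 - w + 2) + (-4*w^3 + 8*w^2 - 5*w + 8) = -4*w^3 + 13*w^2 - 6*w + 10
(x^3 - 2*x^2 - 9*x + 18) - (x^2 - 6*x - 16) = x^3 - 3*x^2 - 3*x + 34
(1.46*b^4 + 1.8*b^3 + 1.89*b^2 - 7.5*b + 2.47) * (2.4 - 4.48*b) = -6.5408*b^5 - 4.56*b^4 - 4.1472*b^3 + 38.136*b^2 - 29.0656*b + 5.928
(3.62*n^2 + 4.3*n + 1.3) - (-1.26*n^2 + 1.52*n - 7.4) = 4.88*n^2 + 2.78*n + 8.7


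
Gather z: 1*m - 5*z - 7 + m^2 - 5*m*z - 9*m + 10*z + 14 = m^2 - 8*m + z*(5 - 5*m) + 7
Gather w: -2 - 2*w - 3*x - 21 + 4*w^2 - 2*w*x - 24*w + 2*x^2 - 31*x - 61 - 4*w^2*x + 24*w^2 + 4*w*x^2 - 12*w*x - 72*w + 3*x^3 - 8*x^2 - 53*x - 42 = w^2*(28 - 4*x) + w*(4*x^2 - 14*x - 98) + 3*x^3 - 6*x^2 - 87*x - 126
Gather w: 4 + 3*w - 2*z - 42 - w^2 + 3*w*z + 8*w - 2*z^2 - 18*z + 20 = -w^2 + w*(3*z + 11) - 2*z^2 - 20*z - 18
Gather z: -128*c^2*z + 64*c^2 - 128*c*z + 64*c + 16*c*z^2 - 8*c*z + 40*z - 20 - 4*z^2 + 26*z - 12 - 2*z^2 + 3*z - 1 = 64*c^2 + 64*c + z^2*(16*c - 6) + z*(-128*c^2 - 136*c + 69) - 33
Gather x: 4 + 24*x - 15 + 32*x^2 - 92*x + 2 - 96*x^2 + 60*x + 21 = -64*x^2 - 8*x + 12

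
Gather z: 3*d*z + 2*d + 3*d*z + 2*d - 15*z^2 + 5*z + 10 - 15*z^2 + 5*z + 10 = 4*d - 30*z^2 + z*(6*d + 10) + 20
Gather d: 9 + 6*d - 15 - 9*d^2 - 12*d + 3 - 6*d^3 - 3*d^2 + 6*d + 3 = -6*d^3 - 12*d^2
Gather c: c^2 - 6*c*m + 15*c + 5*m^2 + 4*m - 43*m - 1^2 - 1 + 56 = c^2 + c*(15 - 6*m) + 5*m^2 - 39*m + 54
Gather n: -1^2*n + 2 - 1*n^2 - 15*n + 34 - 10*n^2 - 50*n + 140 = -11*n^2 - 66*n + 176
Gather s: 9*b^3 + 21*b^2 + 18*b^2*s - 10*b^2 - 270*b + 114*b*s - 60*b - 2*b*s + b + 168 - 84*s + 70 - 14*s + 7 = 9*b^3 + 11*b^2 - 329*b + s*(18*b^2 + 112*b - 98) + 245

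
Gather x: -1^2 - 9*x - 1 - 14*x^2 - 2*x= -14*x^2 - 11*x - 2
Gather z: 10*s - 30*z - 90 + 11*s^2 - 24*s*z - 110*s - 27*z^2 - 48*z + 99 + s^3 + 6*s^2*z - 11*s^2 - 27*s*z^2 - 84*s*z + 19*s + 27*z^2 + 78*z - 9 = s^3 - 27*s*z^2 - 81*s + z*(6*s^2 - 108*s)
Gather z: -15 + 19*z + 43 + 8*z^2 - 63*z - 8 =8*z^2 - 44*z + 20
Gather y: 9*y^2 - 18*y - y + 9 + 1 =9*y^2 - 19*y + 10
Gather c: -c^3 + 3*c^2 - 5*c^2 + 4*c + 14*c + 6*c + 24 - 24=-c^3 - 2*c^2 + 24*c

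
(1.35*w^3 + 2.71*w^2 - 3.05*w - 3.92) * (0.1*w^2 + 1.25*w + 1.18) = 0.135*w^5 + 1.9585*w^4 + 4.6755*w^3 - 1.0067*w^2 - 8.499*w - 4.6256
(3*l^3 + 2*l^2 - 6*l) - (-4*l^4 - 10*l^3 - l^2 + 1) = 4*l^4 + 13*l^3 + 3*l^2 - 6*l - 1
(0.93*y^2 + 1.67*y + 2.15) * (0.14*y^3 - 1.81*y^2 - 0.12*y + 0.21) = 0.1302*y^5 - 1.4495*y^4 - 2.8333*y^3 - 3.8966*y^2 + 0.0926999999999999*y + 0.4515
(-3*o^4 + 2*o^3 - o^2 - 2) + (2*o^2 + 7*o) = -3*o^4 + 2*o^3 + o^2 + 7*o - 2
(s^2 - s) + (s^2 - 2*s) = 2*s^2 - 3*s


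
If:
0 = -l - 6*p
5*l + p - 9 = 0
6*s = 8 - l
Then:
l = 54/29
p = -9/29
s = 89/87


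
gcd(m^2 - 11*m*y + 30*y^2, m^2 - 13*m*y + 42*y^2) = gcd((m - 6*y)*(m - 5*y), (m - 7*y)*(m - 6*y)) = -m + 6*y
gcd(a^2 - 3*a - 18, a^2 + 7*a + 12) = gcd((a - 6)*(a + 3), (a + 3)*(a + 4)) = a + 3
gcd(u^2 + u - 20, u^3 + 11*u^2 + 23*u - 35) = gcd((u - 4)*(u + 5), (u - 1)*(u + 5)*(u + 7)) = u + 5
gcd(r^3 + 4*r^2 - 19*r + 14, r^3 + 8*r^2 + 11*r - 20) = r - 1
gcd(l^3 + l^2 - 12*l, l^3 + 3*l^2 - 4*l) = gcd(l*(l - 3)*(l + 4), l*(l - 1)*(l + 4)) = l^2 + 4*l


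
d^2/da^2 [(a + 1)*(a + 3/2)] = 2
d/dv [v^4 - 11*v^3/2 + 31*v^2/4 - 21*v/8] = 4*v^3 - 33*v^2/2 + 31*v/2 - 21/8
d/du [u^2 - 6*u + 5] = 2*u - 6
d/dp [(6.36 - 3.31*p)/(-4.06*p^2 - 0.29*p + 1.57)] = (-13.4386*p^2 + 51.6432*p - 3.3523)/(16.4836*p^4 + 2.3548*p^3 - 12.6643*p^2 - 0.9106*p + 2.4649)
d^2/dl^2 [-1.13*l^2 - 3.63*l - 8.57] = -2.26000000000000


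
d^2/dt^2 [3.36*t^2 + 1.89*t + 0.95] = 6.72000000000000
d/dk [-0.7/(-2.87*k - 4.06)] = -2.009/(2.87*k + 4.06)^2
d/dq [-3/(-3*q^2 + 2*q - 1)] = 6*(1 - 3*q)/(3*q^2 - 2*q + 1)^2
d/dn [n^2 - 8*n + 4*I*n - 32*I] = 2*n - 8 + 4*I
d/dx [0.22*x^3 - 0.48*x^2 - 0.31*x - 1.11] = 0.66*x^2 - 0.96*x - 0.31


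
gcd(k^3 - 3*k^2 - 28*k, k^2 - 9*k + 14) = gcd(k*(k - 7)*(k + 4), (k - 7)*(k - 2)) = k - 7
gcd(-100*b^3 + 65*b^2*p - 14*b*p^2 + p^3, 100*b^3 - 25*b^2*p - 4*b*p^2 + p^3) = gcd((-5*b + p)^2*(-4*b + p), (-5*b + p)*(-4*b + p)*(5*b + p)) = 20*b^2 - 9*b*p + p^2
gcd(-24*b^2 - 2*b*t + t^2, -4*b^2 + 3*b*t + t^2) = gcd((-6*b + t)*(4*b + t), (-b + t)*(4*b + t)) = 4*b + t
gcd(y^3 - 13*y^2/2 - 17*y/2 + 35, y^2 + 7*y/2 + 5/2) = y + 5/2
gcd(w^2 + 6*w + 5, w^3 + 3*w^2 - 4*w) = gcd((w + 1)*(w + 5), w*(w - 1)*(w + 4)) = 1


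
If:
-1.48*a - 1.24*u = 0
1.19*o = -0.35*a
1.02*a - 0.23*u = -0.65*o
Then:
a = 0.00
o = 0.00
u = 0.00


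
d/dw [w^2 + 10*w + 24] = 2*w + 10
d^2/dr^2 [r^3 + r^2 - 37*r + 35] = 6*r + 2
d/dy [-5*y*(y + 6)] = -10*y - 30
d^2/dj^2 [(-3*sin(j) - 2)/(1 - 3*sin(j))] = 9*(-3*sin(j)^2 - sin(j) + 6)/(3*sin(j) - 1)^3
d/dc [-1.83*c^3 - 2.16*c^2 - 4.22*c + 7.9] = -5.49*c^2 - 4.32*c - 4.22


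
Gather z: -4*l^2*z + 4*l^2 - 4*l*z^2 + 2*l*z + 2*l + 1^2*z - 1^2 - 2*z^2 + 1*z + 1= 4*l^2 + 2*l + z^2*(-4*l - 2) + z*(-4*l^2 + 2*l + 2)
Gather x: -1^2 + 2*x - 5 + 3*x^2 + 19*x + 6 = 3*x^2 + 21*x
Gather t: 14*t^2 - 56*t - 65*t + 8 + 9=14*t^2 - 121*t + 17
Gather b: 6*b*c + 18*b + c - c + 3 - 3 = b*(6*c + 18)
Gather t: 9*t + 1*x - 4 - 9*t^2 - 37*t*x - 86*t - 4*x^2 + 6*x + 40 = -9*t^2 + t*(-37*x - 77) - 4*x^2 + 7*x + 36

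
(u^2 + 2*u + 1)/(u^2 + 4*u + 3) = (u + 1)/(u + 3)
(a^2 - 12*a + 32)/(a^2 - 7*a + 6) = (a^2 - 12*a + 32)/(a^2 - 7*a + 6)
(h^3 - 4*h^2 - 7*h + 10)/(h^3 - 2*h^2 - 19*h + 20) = (h + 2)/(h + 4)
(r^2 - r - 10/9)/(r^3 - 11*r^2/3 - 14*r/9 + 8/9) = (3*r - 5)/(3*r^2 - 13*r + 4)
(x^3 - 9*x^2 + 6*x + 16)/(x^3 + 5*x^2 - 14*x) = (x^2 - 7*x - 8)/(x*(x + 7))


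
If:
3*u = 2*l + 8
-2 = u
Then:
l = -7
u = -2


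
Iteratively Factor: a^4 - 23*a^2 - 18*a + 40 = (a - 1)*(a^3 + a^2 - 22*a - 40) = (a - 5)*(a - 1)*(a^2 + 6*a + 8) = (a - 5)*(a - 1)*(a + 4)*(a + 2)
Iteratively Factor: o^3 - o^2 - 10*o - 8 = (o + 2)*(o^2 - 3*o - 4) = (o - 4)*(o + 2)*(o + 1)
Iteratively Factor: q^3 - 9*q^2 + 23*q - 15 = (q - 1)*(q^2 - 8*q + 15) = (q - 5)*(q - 1)*(q - 3)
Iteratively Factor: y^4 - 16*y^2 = (y)*(y^3 - 16*y) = y*(y - 4)*(y^2 + 4*y) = y^2*(y - 4)*(y + 4)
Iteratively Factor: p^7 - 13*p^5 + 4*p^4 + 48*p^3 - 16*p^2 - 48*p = (p - 2)*(p^6 + 2*p^5 - 9*p^4 - 14*p^3 + 20*p^2 + 24*p) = (p - 2)*(p + 3)*(p^5 - p^4 - 6*p^3 + 4*p^2 + 8*p) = (p - 2)*(p + 1)*(p + 3)*(p^4 - 2*p^3 - 4*p^2 + 8*p) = (p - 2)^2*(p + 1)*(p + 3)*(p^3 - 4*p) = (p - 2)^3*(p + 1)*(p + 3)*(p^2 + 2*p) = (p - 2)^3*(p + 1)*(p + 2)*(p + 3)*(p)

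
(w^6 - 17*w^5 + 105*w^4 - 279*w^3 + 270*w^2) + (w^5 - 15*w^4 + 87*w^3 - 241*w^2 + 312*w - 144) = w^6 - 16*w^5 + 90*w^4 - 192*w^3 + 29*w^2 + 312*w - 144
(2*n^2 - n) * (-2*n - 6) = -4*n^3 - 10*n^2 + 6*n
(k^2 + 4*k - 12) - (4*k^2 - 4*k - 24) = -3*k^2 + 8*k + 12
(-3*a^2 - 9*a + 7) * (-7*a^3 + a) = 21*a^5 + 63*a^4 - 52*a^3 - 9*a^2 + 7*a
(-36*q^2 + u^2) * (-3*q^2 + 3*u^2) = 108*q^4 - 111*q^2*u^2 + 3*u^4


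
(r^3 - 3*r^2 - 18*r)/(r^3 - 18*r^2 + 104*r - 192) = r*(r + 3)/(r^2 - 12*r + 32)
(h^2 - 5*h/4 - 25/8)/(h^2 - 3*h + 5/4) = (4*h + 5)/(2*(2*h - 1))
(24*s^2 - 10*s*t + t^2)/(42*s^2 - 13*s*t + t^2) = (4*s - t)/(7*s - t)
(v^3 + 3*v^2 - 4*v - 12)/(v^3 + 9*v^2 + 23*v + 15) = (v^2 - 4)/(v^2 + 6*v + 5)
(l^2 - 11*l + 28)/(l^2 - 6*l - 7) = (l - 4)/(l + 1)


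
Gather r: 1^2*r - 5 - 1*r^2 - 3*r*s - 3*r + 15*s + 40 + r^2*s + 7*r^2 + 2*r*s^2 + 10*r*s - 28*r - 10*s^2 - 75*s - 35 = r^2*(s + 6) + r*(2*s^2 + 7*s - 30) - 10*s^2 - 60*s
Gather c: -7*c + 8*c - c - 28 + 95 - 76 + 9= 0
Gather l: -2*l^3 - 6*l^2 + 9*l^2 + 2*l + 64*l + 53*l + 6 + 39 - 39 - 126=-2*l^3 + 3*l^2 + 119*l - 120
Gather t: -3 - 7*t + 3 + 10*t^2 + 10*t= 10*t^2 + 3*t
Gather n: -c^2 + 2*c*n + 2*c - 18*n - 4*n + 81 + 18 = -c^2 + 2*c + n*(2*c - 22) + 99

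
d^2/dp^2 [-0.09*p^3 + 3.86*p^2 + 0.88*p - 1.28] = 7.72 - 0.54*p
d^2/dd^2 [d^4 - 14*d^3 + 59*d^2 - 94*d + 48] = 12*d^2 - 84*d + 118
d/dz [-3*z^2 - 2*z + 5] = -6*z - 2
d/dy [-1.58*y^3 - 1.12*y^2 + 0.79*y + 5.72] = -4.74*y^2 - 2.24*y + 0.79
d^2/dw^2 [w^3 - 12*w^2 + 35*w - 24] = 6*w - 24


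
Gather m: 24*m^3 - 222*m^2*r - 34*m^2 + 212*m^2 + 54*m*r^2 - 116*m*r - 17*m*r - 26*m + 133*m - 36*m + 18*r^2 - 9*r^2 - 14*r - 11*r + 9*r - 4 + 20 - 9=24*m^3 + m^2*(178 - 222*r) + m*(54*r^2 - 133*r + 71) + 9*r^2 - 16*r + 7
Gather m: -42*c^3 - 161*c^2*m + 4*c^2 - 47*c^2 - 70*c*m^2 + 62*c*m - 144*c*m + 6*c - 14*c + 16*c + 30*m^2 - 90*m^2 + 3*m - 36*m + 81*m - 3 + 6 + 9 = -42*c^3 - 43*c^2 + 8*c + m^2*(-70*c - 60) + m*(-161*c^2 - 82*c + 48) + 12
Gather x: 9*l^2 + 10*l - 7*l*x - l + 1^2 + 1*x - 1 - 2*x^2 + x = 9*l^2 + 9*l - 2*x^2 + x*(2 - 7*l)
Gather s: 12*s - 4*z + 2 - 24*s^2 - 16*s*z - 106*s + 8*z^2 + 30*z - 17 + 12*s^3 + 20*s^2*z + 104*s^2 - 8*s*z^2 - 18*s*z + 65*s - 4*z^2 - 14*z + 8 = 12*s^3 + s^2*(20*z + 80) + s*(-8*z^2 - 34*z - 29) + 4*z^2 + 12*z - 7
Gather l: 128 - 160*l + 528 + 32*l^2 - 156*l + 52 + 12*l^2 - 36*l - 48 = 44*l^2 - 352*l + 660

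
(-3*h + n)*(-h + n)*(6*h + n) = 18*h^3 - 21*h^2*n + 2*h*n^2 + n^3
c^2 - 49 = (c - 7)*(c + 7)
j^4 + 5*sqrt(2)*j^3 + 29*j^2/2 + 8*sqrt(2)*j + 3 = (j + sqrt(2)/2)^2*(j + sqrt(2))*(j + 3*sqrt(2))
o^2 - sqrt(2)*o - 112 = (o - 8*sqrt(2))*(o + 7*sqrt(2))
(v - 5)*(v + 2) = v^2 - 3*v - 10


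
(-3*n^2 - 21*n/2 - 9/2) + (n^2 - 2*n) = -2*n^2 - 25*n/2 - 9/2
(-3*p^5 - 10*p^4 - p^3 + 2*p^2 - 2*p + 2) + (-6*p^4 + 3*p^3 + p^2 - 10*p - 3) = -3*p^5 - 16*p^4 + 2*p^3 + 3*p^2 - 12*p - 1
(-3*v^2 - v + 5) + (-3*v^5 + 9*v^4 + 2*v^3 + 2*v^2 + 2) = -3*v^5 + 9*v^4 + 2*v^3 - v^2 - v + 7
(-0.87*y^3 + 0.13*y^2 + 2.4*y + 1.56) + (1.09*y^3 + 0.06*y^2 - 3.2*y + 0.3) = 0.22*y^3 + 0.19*y^2 - 0.8*y + 1.86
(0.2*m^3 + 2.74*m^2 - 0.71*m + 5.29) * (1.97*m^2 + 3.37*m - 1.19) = 0.394*m^5 + 6.0718*m^4 + 7.5971*m^3 + 4.768*m^2 + 18.6722*m - 6.2951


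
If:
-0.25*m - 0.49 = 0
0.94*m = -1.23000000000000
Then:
No Solution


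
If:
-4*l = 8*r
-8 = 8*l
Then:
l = -1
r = 1/2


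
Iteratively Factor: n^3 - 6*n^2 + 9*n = (n - 3)*(n^2 - 3*n) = n*(n - 3)*(n - 3)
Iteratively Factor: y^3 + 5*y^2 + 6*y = (y + 2)*(y^2 + 3*y) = (y + 2)*(y + 3)*(y)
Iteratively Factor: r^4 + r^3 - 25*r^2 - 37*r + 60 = (r + 4)*(r^3 - 3*r^2 - 13*r + 15) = (r - 5)*(r + 4)*(r^2 + 2*r - 3) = (r - 5)*(r - 1)*(r + 4)*(r + 3)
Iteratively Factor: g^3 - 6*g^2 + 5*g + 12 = (g - 4)*(g^2 - 2*g - 3) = (g - 4)*(g + 1)*(g - 3)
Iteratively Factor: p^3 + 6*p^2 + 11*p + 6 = (p + 1)*(p^2 + 5*p + 6) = (p + 1)*(p + 2)*(p + 3)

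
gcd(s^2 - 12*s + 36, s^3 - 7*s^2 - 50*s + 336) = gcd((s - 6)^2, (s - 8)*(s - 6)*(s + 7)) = s - 6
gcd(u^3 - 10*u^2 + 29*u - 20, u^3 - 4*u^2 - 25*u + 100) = u^2 - 9*u + 20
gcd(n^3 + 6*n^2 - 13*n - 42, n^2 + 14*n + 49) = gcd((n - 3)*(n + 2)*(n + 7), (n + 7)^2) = n + 7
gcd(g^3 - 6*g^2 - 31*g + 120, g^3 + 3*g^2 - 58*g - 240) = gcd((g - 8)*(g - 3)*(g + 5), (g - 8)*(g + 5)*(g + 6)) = g^2 - 3*g - 40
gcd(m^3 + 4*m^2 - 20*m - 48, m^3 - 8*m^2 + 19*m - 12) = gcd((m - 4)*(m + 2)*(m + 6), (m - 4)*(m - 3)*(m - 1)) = m - 4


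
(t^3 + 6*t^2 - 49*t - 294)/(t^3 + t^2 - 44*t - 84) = (t + 7)/(t + 2)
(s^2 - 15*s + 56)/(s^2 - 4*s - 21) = (s - 8)/(s + 3)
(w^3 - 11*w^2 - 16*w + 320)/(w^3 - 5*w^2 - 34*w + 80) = (w - 8)/(w - 2)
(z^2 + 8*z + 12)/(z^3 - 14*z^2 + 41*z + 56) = (z^2 + 8*z + 12)/(z^3 - 14*z^2 + 41*z + 56)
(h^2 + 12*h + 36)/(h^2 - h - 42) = (h + 6)/(h - 7)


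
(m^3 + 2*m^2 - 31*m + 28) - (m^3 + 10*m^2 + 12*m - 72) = -8*m^2 - 43*m + 100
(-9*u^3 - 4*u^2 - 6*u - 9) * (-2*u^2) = 18*u^5 + 8*u^4 + 12*u^3 + 18*u^2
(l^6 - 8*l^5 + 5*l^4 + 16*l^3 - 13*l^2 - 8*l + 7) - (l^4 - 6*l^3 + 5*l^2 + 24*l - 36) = l^6 - 8*l^5 + 4*l^4 + 22*l^3 - 18*l^2 - 32*l + 43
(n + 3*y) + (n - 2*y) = 2*n + y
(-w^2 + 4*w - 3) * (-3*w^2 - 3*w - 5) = 3*w^4 - 9*w^3 + 2*w^2 - 11*w + 15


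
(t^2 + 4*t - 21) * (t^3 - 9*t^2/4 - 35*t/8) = t^5 + 7*t^4/4 - 275*t^3/8 + 119*t^2/4 + 735*t/8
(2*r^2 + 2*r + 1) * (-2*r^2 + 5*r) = -4*r^4 + 6*r^3 + 8*r^2 + 5*r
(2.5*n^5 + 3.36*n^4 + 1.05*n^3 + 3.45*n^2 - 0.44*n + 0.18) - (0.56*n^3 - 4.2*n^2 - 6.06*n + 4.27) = 2.5*n^5 + 3.36*n^4 + 0.49*n^3 + 7.65*n^2 + 5.62*n - 4.09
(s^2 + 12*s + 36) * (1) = s^2 + 12*s + 36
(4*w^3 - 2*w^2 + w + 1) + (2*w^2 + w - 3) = 4*w^3 + 2*w - 2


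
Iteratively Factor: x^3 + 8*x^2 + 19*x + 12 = (x + 4)*(x^2 + 4*x + 3) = (x + 1)*(x + 4)*(x + 3)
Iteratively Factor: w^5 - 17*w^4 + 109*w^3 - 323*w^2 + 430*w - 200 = (w - 2)*(w^4 - 15*w^3 + 79*w^2 - 165*w + 100) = (w - 5)*(w - 2)*(w^3 - 10*w^2 + 29*w - 20) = (w - 5)^2*(w - 2)*(w^2 - 5*w + 4) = (w - 5)^2*(w - 2)*(w - 1)*(w - 4)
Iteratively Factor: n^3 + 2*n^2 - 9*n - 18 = (n + 2)*(n^2 - 9) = (n + 2)*(n + 3)*(n - 3)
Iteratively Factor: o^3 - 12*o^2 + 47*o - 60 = (o - 4)*(o^2 - 8*o + 15) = (o - 5)*(o - 4)*(o - 3)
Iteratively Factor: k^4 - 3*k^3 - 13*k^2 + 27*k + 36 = (k - 4)*(k^3 + k^2 - 9*k - 9) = (k - 4)*(k + 1)*(k^2 - 9) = (k - 4)*(k - 3)*(k + 1)*(k + 3)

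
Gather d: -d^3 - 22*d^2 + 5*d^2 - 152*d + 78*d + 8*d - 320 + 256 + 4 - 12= -d^3 - 17*d^2 - 66*d - 72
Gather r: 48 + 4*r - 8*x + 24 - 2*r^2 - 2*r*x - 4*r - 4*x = -2*r^2 - 2*r*x - 12*x + 72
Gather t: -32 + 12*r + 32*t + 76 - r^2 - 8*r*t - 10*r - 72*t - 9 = -r^2 + 2*r + t*(-8*r - 40) + 35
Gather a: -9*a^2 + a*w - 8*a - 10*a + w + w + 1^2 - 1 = -9*a^2 + a*(w - 18) + 2*w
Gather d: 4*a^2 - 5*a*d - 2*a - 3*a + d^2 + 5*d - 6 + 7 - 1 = 4*a^2 - 5*a + d^2 + d*(5 - 5*a)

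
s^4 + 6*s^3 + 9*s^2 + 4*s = s*(s + 1)^2*(s + 4)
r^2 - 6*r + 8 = (r - 4)*(r - 2)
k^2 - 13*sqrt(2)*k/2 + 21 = (k - 7*sqrt(2)/2)*(k - 3*sqrt(2))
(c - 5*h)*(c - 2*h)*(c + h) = c^3 - 6*c^2*h + 3*c*h^2 + 10*h^3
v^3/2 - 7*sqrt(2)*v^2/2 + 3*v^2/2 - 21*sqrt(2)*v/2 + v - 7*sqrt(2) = (v/2 + 1)*(v + 1)*(v - 7*sqrt(2))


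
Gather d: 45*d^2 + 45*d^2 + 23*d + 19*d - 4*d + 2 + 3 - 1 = 90*d^2 + 38*d + 4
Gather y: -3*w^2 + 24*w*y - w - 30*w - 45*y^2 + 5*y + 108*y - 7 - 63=-3*w^2 - 31*w - 45*y^2 + y*(24*w + 113) - 70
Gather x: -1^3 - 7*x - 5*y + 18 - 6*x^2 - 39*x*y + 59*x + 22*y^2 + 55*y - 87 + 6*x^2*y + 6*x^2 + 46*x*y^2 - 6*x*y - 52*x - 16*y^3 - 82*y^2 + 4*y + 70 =6*x^2*y + x*(46*y^2 - 45*y) - 16*y^3 - 60*y^2 + 54*y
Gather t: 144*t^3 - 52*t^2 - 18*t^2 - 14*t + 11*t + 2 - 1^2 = 144*t^3 - 70*t^2 - 3*t + 1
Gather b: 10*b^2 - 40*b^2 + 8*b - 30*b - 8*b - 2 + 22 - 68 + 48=-30*b^2 - 30*b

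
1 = 1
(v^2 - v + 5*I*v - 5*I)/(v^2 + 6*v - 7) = (v + 5*I)/(v + 7)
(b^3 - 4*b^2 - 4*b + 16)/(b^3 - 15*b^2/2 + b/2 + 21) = 2*(b^2 - 2*b - 8)/(2*b^2 - 11*b - 21)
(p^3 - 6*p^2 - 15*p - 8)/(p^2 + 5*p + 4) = (p^2 - 7*p - 8)/(p + 4)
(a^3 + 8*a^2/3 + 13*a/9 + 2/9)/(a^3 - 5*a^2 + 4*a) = (9*a^3 + 24*a^2 + 13*a + 2)/(9*a*(a^2 - 5*a + 4))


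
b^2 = b^2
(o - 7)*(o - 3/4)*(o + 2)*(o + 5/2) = o^4 - 13*o^3/4 - 197*o^2/8 - 121*o/8 + 105/4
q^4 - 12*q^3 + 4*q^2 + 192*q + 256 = (q - 8)^2*(q + 2)^2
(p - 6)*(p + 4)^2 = p^3 + 2*p^2 - 32*p - 96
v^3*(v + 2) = v^4 + 2*v^3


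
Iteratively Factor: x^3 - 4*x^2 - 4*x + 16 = (x - 4)*(x^2 - 4) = (x - 4)*(x - 2)*(x + 2)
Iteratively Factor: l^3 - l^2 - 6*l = (l)*(l^2 - l - 6) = l*(l - 3)*(l + 2)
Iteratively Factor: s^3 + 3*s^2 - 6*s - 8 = (s - 2)*(s^2 + 5*s + 4) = (s - 2)*(s + 1)*(s + 4)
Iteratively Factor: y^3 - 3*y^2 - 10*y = (y)*(y^2 - 3*y - 10) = y*(y - 5)*(y + 2)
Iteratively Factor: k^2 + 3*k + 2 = (k + 1)*(k + 2)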